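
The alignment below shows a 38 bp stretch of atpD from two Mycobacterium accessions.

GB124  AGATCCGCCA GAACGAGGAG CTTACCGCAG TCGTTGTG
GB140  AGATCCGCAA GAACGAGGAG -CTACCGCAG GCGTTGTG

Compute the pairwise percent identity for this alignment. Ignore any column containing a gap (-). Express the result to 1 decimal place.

91.9%

Excluding the 1 gap column leaves 37 comparable sites.
The sequences differ at positions 9 (C/A), 22 (T/C), 31 (T/G).
34 of the 37 comparable sites match, so the percent identity is 34/37 × 100 = 91.9%.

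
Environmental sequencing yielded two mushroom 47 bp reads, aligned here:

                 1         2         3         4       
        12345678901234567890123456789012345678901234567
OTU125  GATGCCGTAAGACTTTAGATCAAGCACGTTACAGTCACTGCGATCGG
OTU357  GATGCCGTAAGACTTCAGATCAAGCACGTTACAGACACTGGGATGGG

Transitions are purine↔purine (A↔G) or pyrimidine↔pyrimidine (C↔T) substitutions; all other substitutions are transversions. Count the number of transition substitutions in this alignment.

1

Mismatches occur at site 16 (T↔C, transition), site 35 (T↔A, transversion), site 41 (C↔G, transversion), site 45 (C↔G, transversion).
Of the 4 differences, 1 transition and 3 transversions, so the answer is 1.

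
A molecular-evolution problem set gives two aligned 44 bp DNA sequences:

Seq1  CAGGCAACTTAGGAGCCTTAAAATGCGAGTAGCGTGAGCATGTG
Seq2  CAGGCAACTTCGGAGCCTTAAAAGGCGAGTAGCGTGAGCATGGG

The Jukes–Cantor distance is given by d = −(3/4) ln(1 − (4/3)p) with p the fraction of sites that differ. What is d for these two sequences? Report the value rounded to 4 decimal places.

Differing sites — 11:A/C; 24:T/G; 43:T/G.
p = 3/44 = 0.068182.
d = −0.75 · ln(1 − (4/3)·0.068182) = −0.75 · ln(0.909091) = −0.75 · (-0.095310) = 0.0715.

0.0715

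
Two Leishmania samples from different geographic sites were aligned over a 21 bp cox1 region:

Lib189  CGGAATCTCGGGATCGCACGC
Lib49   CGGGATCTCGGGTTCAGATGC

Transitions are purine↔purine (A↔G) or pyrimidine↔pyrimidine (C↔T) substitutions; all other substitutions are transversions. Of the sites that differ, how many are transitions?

3

Differing sites — 4:A/G (Ti); 13:A/T (Tv); 16:G/A (Ti); 17:C/G (Tv); 19:C/T (Ti).
Of the 5 differences, 3 transitions and 2 transversions, so the answer is 3.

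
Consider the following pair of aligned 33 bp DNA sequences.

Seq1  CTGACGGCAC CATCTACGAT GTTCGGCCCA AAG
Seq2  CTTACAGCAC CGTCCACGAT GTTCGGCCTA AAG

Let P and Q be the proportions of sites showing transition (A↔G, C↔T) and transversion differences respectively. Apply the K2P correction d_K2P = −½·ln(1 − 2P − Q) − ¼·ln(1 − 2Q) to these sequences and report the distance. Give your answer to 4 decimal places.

Differing sites — 3:G/T (Tv); 6:G/A (Ti); 12:A/G (Ti); 15:T/C (Ti); 29:C/T (Ti).
Of the 5 differences, 4 transitions and 1 transversion over 33 sites: P = 4/33 = 0.121212, Q = 1/33 = 0.030303.
d = −0.5·ln(0.727273) − 0.25·ln(0.939394) = −0.5·(-0.318453) − 0.25·(-0.062520) = 0.1749.

0.1749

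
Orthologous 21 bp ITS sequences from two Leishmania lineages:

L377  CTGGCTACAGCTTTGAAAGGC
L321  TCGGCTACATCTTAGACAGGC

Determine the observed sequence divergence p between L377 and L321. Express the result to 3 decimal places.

Differing sites — 1:C/T; 2:T/C; 10:G/T; 14:T/A; 17:A/C.
There are 5 differences over 21 sites, so p = 5/21 = 0.238.

0.238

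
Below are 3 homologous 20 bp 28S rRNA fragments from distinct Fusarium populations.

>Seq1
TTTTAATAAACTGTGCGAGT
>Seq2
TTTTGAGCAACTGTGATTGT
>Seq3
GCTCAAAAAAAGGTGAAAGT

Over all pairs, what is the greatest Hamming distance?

10

Pairwise Hamming distances:
  Seq1 vs Seq2: 6
  Seq1 vs Seq3: 8
  Seq2 vs Seq3: 10
The largest is 10, between Seq2 and Seq3.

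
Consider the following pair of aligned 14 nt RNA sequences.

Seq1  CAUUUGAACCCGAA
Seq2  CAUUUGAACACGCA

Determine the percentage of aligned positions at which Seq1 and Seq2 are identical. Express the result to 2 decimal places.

Mismatches occur at site 10 (C→A), site 13 (A→C).
12 of the 14 sites match, so the percent identity is 12/14 × 100 = 85.71%.

85.71%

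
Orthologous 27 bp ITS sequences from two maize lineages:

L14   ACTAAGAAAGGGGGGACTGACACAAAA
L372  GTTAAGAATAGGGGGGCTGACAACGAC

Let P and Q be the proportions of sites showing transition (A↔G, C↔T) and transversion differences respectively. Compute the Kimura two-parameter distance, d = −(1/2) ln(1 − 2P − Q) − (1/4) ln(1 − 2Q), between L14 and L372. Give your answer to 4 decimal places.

Mismatches occur at site 1 (A↔G, transition), site 2 (C↔T, transition), site 9 (A↔T, transversion), site 10 (G↔A, transition), site 16 (A↔G, transition), site 23 (C↔A, transversion), site 24 (A↔C, transversion), site 25 (A↔G, transition), site 27 (A↔C, transversion).
Of the 9 differences, 5 transitions and 4 transversions over 27 sites: P = 5/27 = 0.185185, Q = 4/27 = 0.148148.
d = −0.5·ln(0.481482) − 0.25·ln(0.703704) = −0.5·(-0.730886) − 0.25·(-0.351397) = 0.4533.

0.4533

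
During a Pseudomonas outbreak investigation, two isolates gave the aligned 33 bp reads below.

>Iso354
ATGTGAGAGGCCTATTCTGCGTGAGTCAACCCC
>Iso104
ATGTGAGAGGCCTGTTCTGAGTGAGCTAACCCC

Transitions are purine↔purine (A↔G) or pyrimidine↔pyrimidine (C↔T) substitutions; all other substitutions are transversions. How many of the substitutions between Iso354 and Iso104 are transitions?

Differing sites — 14:A/G (Ti); 20:C/A (Tv); 26:T/C (Ti); 27:C/T (Ti).
Of the 4 differences, 3 transitions and 1 transversion, so the answer is 3.

3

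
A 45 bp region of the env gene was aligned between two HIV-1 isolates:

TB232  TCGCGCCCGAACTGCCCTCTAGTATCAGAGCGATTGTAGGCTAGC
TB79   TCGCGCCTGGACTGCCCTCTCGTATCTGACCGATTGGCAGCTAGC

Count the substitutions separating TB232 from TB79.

8

Differing sites — 8:C/T; 10:A/G; 21:A/C; 27:A/T; 30:G/C; 37:T/G; 38:A/C; 39:G/A.
That gives 8 mismatches out of 45 aligned sites, so the Hamming distance is 8.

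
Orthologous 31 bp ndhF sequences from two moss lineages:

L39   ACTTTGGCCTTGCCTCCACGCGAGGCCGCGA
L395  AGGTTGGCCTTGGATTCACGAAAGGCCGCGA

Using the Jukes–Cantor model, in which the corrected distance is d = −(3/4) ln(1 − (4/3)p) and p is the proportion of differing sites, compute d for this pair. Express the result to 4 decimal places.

0.2687

The sequences differ at positions 2 (C/G), 3 (T/G), 13 (C/G), 14 (C/A), 16 (C/T), 21 (C/A), 22 (G/A).
p = 7/31 = 0.225806.
d = −0.75 · ln(1 − (4/3)·0.225806) = −0.75 · ln(0.698925) = −0.75 · (-0.358212) = 0.2687.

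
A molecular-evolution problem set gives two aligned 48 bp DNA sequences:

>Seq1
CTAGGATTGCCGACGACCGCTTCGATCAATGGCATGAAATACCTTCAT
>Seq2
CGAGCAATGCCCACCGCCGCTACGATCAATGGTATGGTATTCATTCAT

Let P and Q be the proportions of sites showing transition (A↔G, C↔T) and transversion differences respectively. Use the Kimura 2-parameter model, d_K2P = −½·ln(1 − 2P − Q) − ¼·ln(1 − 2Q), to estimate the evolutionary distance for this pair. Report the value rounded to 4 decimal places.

Mismatches occur at site 2 (T→G, transversion), site 5 (G→C, transversion), site 7 (T→A, transversion), site 12 (G→C, transversion), site 15 (G→C, transversion), site 16 (A→G, transition), site 22 (T→A, transversion), site 33 (C→T, transition), site 37 (A→G, transition), site 38 (A→T, transversion), site 41 (A→T, transversion), site 43 (C→A, transversion).
Of the 12 differences, 3 transitions and 9 transversions over 48 sites: P = 3/48 = 0.062500, Q = 9/48 = 0.187500.
d = −0.5·ln(0.687500) − 0.25·ln(0.625000) = −0.5·(-0.374693) − 0.25·(-0.470004) = 0.3048.

0.3048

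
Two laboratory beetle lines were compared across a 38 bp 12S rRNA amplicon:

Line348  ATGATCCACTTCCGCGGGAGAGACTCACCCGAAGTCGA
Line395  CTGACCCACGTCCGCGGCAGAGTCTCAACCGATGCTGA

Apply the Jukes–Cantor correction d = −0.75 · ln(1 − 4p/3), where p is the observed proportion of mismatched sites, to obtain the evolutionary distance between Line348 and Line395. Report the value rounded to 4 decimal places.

Differing sites — 1:A/C; 5:T/C; 10:T/G; 18:G/C; 23:A/T; 28:C/A; 33:A/T; 35:T/C; 36:C/T.
p = 9/38 = 0.236842.
d = −0.75 · ln(1 − (4/3)·0.236842) = −0.75 · ln(0.684211) = −0.75 · (-0.379489) = 0.2846.

0.2846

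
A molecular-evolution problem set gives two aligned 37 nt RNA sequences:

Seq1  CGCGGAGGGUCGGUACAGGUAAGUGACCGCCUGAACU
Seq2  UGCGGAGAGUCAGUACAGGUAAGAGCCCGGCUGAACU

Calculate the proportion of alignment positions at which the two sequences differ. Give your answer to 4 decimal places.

0.1622

Mismatches occur at site 1 (C→U), site 8 (G→A), site 12 (G→A), site 24 (U→A), site 26 (A→C), site 30 (C→G).
There are 6 differences over 37 sites, so p = 6/37 = 0.1622.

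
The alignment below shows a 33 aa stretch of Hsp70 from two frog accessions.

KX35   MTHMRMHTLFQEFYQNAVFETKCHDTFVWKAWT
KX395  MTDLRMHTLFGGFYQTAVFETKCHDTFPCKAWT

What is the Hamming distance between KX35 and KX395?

7

Differing sites — 3:H/D; 4:M/L; 11:Q/G; 12:E/G; 16:N/T; 28:V/P; 29:W/C.
That gives 7 mismatches out of 33 aligned sites, so the Hamming distance is 7.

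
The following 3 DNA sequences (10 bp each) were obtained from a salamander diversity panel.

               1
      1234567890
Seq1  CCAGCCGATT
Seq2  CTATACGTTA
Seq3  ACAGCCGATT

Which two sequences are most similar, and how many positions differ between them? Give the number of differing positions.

Pairwise Hamming distances:
  Seq1 vs Seq2: 5
  Seq1 vs Seq3: 1
  Seq2 vs Seq3: 6
The smallest is 1, between Seq1 and Seq3.

1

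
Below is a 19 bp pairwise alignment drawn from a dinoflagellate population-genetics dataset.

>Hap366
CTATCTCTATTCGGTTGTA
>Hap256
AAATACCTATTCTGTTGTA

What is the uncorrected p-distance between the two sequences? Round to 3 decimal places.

Differing sites — 1:C/A; 2:T/A; 5:C/A; 6:T/C; 13:G/T.
There are 5 differences over 19 sites, so p = 5/19 = 0.263.

0.263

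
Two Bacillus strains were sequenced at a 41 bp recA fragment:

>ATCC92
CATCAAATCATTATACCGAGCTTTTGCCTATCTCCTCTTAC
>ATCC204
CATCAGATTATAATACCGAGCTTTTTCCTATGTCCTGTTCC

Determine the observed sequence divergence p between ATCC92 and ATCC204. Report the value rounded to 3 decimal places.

0.171

Differing sites — 6:A/G; 9:C/T; 12:T/A; 26:G/T; 32:C/G; 37:C/G; 40:A/C.
There are 7 differences over 41 sites, so p = 7/41 = 0.171.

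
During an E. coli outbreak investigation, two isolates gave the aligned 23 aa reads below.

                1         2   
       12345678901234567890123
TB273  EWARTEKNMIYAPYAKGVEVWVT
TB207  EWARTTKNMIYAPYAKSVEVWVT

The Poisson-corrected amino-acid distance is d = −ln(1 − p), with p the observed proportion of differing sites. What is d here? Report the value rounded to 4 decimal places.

Mismatches occur at site 6 (E↔T), site 17 (G↔S).
p = 2/23 = 0.086957.
d = −ln(1 − 0.086957) = −ln(0.913043) = 0.0910.

0.0910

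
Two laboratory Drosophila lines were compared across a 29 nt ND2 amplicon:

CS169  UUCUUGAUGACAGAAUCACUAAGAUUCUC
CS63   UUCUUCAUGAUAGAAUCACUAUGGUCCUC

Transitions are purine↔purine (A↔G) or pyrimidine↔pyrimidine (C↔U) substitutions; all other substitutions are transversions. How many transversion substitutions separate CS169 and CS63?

The sequences differ at positions 6 (G/C, transversion), 11 (C/U, transition), 22 (A/U, transversion), 24 (A/G, transition), 26 (U/C, transition).
Of the 5 differences, 3 transitions and 2 transversions, so the answer is 2.

2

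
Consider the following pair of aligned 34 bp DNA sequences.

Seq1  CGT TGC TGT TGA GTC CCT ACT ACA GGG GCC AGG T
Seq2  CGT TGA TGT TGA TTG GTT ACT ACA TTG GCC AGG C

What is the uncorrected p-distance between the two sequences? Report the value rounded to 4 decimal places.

0.2353

The sequences differ at positions 6 (C/A), 13 (G/T), 15 (C/G), 16 (C/G), 17 (C/T), 25 (G/T), 26 (G/T), 34 (T/C).
There are 8 differences over 34 sites, so p = 8/34 = 0.2353.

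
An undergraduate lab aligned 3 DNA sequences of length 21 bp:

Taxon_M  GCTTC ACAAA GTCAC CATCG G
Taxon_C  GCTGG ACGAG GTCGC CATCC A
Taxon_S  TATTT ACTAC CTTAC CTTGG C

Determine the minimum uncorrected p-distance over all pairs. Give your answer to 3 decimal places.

0.333

Pairwise Hamming distances:
  Taxon_M vs Taxon_C: 7
  Taxon_M vs Taxon_S: 10
  Taxon_C vs Taxon_S: 13
The smallest is 7 mismatches, between Taxon_M and Taxon_C; p = 7/21 = 0.333.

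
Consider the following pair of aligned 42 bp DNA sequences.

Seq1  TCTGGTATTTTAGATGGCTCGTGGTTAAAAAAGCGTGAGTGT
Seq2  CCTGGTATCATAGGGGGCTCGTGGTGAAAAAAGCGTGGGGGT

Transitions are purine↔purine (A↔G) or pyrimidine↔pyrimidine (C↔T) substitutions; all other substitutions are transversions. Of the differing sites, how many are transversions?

Differing sites — 1:T/C (Ti); 9:T/C (Ti); 10:T/A (Tv); 14:A/G (Ti); 15:T/G (Tv); 26:T/G (Tv); 38:A/G (Ti); 40:T/G (Tv).
Of the 8 differences, 4 transitions and 4 transversions, so the answer is 4.

4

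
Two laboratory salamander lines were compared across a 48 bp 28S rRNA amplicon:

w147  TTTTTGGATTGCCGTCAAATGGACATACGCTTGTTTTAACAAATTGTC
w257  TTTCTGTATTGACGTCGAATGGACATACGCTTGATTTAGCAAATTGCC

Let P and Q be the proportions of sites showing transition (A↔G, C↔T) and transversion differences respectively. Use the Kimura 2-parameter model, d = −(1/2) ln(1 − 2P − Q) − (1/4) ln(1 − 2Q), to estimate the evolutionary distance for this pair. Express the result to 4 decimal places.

Differing sites — 4:T/C (Ti); 7:G/T (Tv); 12:C/A (Tv); 17:A/G (Ti); 34:T/A (Tv); 39:A/G (Ti); 47:T/C (Ti).
Of the 7 differences, 4 transitions and 3 transversions over 48 sites: P = 4/48 = 0.083333, Q = 3/48 = 0.062500.
d = −0.5·ln(0.770834) − 0.25·ln(0.875000) = −0.5·(-0.260282) − 0.25·(-0.133531) = 0.1635.

0.1635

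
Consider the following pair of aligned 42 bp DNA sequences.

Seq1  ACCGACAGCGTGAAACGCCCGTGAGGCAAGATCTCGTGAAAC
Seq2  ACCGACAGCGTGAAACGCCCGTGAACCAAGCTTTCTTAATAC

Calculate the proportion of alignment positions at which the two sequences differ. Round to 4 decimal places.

Mismatches occur at site 25 (G↔A), site 26 (G↔C), site 31 (A↔C), site 33 (C↔T), site 36 (G↔T), site 38 (G↔A), site 40 (A↔T).
There are 7 differences over 42 sites, so p = 7/42 = 0.1667.

0.1667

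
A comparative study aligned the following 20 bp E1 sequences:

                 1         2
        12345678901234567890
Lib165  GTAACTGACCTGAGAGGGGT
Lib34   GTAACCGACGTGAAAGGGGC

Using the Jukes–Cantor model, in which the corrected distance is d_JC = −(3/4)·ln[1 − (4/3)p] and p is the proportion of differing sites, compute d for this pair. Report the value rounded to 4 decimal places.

The sequences differ at positions 6 (T/C), 10 (C/G), 14 (G/A), 20 (T/C).
p = 4/20 = 0.200000.
d = −0.75 · ln(1 − (4/3)·0.200000) = −0.75 · ln(0.733333) = −0.75 · (-0.310155) = 0.2326.

0.2326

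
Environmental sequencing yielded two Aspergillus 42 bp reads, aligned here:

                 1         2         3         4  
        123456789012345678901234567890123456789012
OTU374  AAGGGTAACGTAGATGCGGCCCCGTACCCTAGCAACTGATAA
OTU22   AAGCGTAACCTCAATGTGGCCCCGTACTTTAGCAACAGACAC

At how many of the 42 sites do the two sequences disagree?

10

The sequences differ at positions 4 (G/C), 10 (G/C), 12 (A/C), 13 (G/A), 17 (C/T), 28 (C/T), 29 (C/T), 37 (T/A), 40 (T/C), 42 (A/C).
That gives 10 mismatches out of 42 aligned sites, so the Hamming distance is 10.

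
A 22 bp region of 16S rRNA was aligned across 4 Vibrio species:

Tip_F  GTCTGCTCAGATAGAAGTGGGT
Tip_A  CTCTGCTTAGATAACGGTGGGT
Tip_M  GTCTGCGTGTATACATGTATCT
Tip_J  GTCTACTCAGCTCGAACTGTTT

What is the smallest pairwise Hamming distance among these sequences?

5

Pairwise Hamming distances:
  Tip_F vs Tip_A: 5
  Tip_F vs Tip_M: 9
  Tip_F vs Tip_J: 6
  Tip_A vs Tip_M: 10
  Tip_A vs Tip_J: 11
  Tip_M vs Tip_J: 12
The smallest is 5, between Tip_F and Tip_A.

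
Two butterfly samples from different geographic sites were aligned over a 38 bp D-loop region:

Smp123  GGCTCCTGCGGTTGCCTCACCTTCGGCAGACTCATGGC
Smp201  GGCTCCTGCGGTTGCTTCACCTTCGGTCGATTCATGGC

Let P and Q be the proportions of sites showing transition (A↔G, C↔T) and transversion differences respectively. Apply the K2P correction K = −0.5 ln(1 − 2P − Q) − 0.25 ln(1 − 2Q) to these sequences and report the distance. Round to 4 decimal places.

Differing sites — 16:C/T (Ti); 27:C/T (Ti); 28:A/C (Tv); 31:C/T (Ti).
Of the 4 differences, 3 transitions and 1 transversion over 38 sites: P = 3/38 = 0.078947, Q = 1/38 = 0.026316.
d = −0.5·ln(0.815790) − 0.25·ln(0.947368) = −0.5·(-0.203598) − 0.25·(-0.054068) = 0.1153.

0.1153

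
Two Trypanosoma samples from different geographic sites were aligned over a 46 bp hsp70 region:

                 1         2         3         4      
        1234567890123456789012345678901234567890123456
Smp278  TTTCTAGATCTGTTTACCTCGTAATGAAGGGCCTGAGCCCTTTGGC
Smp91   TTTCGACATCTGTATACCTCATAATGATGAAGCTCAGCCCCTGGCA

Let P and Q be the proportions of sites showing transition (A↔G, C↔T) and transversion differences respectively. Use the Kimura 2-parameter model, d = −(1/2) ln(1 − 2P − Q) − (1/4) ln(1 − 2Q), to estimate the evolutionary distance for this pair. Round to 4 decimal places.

Differing sites — 5:T/G (Tv); 7:G/C (Tv); 14:T/A (Tv); 21:G/A (Ti); 28:A/T (Tv); 30:G/A (Ti); 31:G/A (Ti); 32:C/G (Tv); 35:G/C (Tv); 41:T/C (Ti); 43:T/G (Tv); 45:G/C (Tv); 46:C/A (Tv).
Of the 13 differences, 4 transitions and 9 transversions over 46 sites: P = 4/46 = 0.086957, Q = 9/46 = 0.195652.
d = −0.5·ln(0.630434) − 0.25·ln(0.608696) = −0.5·(-0.461347) − 0.25·(-0.496436) = 0.3548.

0.3548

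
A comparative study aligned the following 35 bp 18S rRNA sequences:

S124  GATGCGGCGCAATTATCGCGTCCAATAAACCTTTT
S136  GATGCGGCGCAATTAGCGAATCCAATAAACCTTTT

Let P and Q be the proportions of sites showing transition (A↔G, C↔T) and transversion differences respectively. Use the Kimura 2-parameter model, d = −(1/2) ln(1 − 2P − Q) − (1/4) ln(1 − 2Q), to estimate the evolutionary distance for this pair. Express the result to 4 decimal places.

The sequences differ at positions 16 (T/G, transversion), 19 (C/A, transversion), 20 (G/A, transition).
Of the 3 differences, 1 transition and 2 transversions over 35 sites: P = 1/35 = 0.028571, Q = 2/35 = 0.057143.
d = −0.5·ln(0.885715) − 0.25·ln(0.885714) = −0.5·(-0.121360) − 0.25·(-0.121361) = 0.0910.

0.0910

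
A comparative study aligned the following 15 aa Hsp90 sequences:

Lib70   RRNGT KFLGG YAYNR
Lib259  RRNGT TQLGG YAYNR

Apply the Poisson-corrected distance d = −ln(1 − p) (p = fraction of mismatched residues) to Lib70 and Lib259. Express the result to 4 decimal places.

0.1431

Differing sites — 6:K/T; 7:F/Q.
p = 2/15 = 0.133333.
d = −ln(1 − 0.133333) = −ln(0.866667) = 0.1431.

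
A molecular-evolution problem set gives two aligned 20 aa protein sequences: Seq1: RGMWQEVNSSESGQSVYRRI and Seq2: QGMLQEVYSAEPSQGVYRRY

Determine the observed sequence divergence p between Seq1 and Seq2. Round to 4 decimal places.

Mismatches occur at site 1 (R↔Q), site 4 (W↔L), site 8 (N↔Y), site 10 (S↔A), site 12 (S↔P), site 13 (G↔S), site 15 (S↔G), site 20 (I↔Y).
There are 8 differences over 20 sites, so p = 8/20 = 0.4000.

0.4000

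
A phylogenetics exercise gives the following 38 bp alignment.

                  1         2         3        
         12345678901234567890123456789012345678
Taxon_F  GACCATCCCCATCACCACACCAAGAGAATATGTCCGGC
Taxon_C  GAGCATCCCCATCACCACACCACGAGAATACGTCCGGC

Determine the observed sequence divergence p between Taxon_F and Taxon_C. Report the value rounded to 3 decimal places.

The sequences differ at positions 3 (C/G), 23 (A/C), 31 (T/C).
There are 3 differences over 38 sites, so p = 3/38 = 0.079.

0.079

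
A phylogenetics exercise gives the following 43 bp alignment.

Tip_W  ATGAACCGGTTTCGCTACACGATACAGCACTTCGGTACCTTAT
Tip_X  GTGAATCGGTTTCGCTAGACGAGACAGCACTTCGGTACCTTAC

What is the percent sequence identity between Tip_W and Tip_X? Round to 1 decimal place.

88.4%

Differing sites — 1:A/G; 6:C/T; 18:C/G; 23:T/G; 43:T/C.
38 of the 43 sites match, so the percent identity is 38/43 × 100 = 88.4%.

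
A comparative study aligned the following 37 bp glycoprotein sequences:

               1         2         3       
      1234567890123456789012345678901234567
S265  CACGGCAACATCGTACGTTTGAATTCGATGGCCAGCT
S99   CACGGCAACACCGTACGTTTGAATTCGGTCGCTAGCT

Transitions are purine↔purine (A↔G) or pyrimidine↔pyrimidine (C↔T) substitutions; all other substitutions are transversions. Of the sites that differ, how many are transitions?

3

The sequences differ at positions 11 (T/C, transition), 28 (A/G, transition), 30 (G/C, transversion), 33 (C/T, transition).
Of the 4 differences, 3 transitions and 1 transversion, so the answer is 3.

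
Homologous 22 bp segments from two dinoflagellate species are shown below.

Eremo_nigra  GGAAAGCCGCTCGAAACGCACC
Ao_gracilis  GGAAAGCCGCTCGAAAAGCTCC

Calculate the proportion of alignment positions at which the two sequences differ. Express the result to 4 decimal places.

0.0909

Differing sites — 17:C/A; 20:A/T.
There are 2 differences over 22 sites, so p = 2/22 = 0.0909.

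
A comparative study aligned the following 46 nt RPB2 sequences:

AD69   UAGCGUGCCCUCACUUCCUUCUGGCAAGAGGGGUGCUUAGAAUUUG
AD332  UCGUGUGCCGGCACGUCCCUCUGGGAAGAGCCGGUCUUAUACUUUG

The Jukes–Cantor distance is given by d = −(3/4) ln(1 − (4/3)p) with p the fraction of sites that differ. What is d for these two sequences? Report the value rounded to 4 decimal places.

Mismatches occur at site 2 (A/C), site 4 (C/U), site 10 (C/G), site 11 (U/G), site 15 (U/G), site 19 (U/C), site 25 (C/G), site 31 (G/C), site 32 (G/C), site 34 (U/G), site 35 (G/U), site 40 (G/U), site 42 (A/C).
p = 13/46 = 0.282609.
d = −0.75 · ln(1 − (4/3)·0.282609) = −0.75 · ln(0.623188) = −0.75 · (-0.472907) = 0.3547.

0.3547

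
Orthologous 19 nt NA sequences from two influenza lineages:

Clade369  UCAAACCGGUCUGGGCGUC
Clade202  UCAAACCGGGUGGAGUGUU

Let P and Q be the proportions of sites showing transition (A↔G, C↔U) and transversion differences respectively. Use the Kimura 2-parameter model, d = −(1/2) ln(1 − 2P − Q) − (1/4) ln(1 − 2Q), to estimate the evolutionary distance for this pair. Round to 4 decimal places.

0.4327

The sequences differ at positions 10 (U/G, transversion), 11 (C/U, transition), 12 (U/G, transversion), 14 (G/A, transition), 16 (C/U, transition), 19 (C/U, transition).
Of the 6 differences, 4 transitions and 2 transversions over 19 sites: P = 4/19 = 0.210526, Q = 2/19 = 0.105263.
d = −0.5·ln(0.473685) − 0.25·ln(0.789474) = −0.5·(-0.747213) − 0.25·(-0.236388) = 0.4327.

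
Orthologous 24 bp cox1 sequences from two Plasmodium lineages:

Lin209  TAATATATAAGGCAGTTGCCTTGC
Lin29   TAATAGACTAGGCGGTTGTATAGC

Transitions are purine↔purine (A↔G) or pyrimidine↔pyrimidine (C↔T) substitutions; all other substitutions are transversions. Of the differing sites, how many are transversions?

The sequences differ at positions 6 (T/G, transversion), 8 (T/C, transition), 9 (A/T, transversion), 14 (A/G, transition), 19 (C/T, transition), 20 (C/A, transversion), 22 (T/A, transversion).
Of the 7 differences, 3 transitions and 4 transversions, so the answer is 4.

4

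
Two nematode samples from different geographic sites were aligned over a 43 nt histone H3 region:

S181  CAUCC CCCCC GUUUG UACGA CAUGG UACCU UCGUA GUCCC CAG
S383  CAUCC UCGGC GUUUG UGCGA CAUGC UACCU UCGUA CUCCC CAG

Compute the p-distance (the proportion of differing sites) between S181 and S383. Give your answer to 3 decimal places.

The sequences differ at positions 6 (C/U), 8 (C/G), 9 (C/G), 17 (A/G), 25 (G/C), 36 (G/C).
There are 6 differences over 43 sites, so p = 6/43 = 0.140.

0.140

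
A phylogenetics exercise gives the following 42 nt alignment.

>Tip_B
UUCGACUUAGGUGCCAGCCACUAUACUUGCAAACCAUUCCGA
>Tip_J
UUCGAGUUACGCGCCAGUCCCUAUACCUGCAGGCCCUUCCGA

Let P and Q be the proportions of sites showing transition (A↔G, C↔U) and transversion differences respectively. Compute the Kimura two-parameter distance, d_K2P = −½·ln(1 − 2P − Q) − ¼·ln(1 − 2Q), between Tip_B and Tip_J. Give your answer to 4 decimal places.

0.2556

Differing sites — 6:C/G (Tv); 10:G/C (Tv); 12:U/C (Ti); 18:C/U (Ti); 20:A/C (Tv); 27:U/C (Ti); 32:A/G (Ti); 33:A/G (Ti); 36:A/C (Tv).
Of the 9 differences, 5 transitions and 4 transversions over 42 sites: P = 5/42 = 0.119048, Q = 4/42 = 0.095238.
d = −0.5·ln(0.666666) − 0.25·ln(0.809524) = −0.5·(-0.405466) − 0.25·(-0.211309) = 0.2556.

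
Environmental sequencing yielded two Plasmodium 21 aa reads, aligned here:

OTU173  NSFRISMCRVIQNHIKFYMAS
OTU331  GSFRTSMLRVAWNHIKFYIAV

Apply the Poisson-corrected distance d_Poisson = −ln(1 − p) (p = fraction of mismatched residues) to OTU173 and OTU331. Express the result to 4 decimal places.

0.4055

Mismatches occur at site 1 (N↔G), site 5 (I↔T), site 8 (C↔L), site 11 (I↔A), site 12 (Q↔W), site 19 (M↔I), site 21 (S↔V).
p = 7/21 = 0.333333.
d = −ln(1 − 0.333333) = −ln(0.666667) = 0.4055.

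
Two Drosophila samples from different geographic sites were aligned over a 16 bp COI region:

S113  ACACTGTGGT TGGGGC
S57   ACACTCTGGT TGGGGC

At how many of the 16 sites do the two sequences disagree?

1

The sequences differ at position 6 (G/C).
That gives 1 mismatch out of 16 aligned sites, so the Hamming distance is 1.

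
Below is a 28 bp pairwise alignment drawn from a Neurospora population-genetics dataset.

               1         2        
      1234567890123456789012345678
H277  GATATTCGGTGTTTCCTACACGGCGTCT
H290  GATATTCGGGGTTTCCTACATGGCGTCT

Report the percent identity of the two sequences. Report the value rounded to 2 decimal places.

92.86%

Mismatches occur at site 10 (T→G), site 21 (C→T).
26 of the 28 sites match, so the percent identity is 26/28 × 100 = 92.86%.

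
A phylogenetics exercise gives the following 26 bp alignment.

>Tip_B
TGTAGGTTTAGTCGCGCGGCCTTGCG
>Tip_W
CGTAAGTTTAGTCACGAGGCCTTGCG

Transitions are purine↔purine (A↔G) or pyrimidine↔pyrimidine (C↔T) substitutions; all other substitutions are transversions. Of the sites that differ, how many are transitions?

Differing sites — 1:T/C (Ti); 5:G/A (Ti); 14:G/A (Ti); 17:C/A (Tv).
Of the 4 differences, 3 transitions and 1 transversion, so the answer is 3.

3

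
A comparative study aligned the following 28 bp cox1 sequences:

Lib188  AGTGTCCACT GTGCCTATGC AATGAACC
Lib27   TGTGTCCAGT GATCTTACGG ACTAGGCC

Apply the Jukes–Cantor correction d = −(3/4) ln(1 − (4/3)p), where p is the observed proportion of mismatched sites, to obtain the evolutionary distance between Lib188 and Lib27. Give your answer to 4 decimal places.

The sequences differ at positions 1 (A/T), 9 (C/G), 12 (T/A), 13 (G/T), 15 (C/T), 18 (T/C), 20 (C/G), 22 (A/C), 24 (G/A), 25 (A/G), 26 (A/G).
p = 11/28 = 0.392857.
d = −0.75 · ln(1 − (4/3)·0.392857) = −0.75 · ln(0.476191) = −0.75 · (-0.741936) = 0.5565.

0.5565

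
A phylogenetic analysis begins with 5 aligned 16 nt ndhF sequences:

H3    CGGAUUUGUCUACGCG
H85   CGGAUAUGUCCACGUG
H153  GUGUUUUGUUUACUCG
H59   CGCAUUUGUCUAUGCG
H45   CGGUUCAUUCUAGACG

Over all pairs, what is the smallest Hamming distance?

2

Pairwise Hamming distances:
  H3 vs H85: 3
  H3 vs H153: 5
  H3 vs H59: 2
  H3 vs H45: 6
  H85 vs H153: 8
  H85 vs H59: 5
  H85 vs H45: 8
  H153 vs H59: 7
  H153 vs H45: 8
  H59 vs H45: 7
The smallest is 2, between H3 and H59.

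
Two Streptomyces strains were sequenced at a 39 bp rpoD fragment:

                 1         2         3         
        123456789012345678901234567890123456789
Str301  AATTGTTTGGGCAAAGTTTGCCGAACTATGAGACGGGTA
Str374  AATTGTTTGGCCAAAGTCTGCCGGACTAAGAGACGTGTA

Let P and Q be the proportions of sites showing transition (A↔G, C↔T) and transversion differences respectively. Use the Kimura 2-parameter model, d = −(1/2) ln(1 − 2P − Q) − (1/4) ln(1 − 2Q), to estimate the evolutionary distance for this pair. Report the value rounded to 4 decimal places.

0.1407

Mismatches occur at site 11 (G↔C, transversion), site 18 (T↔C, transition), site 24 (A↔G, transition), site 29 (T↔A, transversion), site 36 (G↔T, transversion).
Of the 5 differences, 2 transitions and 3 transversions over 39 sites: P = 2/39 = 0.051282, Q = 3/39 = 0.076923.
d = −0.5·ln(0.820513) − 0.25·ln(0.846154) = −0.5·(-0.197826) − 0.25·(-0.167054) = 0.1407.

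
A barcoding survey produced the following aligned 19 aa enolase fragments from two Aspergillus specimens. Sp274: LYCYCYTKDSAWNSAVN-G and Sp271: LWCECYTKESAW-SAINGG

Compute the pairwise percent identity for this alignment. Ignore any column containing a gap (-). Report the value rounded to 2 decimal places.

Excluding the 2 gap columns leaves 17 comparable sites.
Differing sites — 2:Y/W; 4:Y/E; 9:D/E; 16:V/I.
13 of the 17 comparable sites match, so the percent identity is 13/17 × 100 = 76.47%.

76.47%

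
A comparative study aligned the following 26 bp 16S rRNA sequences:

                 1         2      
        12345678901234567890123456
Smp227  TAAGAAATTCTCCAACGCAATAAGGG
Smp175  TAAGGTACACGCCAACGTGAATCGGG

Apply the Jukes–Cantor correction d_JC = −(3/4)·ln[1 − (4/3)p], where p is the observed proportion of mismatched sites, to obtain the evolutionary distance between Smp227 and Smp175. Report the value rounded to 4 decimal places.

Mismatches occur at site 5 (A↔G), site 6 (A↔T), site 8 (T↔C), site 9 (T↔A), site 11 (T↔G), site 18 (C↔T), site 19 (A↔G), site 21 (T↔A), site 22 (A↔T), site 23 (A↔C).
p = 10/26 = 0.384615.
d = −0.75 · ln(1 − (4/3)·0.384615) = −0.75 · ln(0.487180) = −0.75 · (-0.719122) = 0.5393.

0.5393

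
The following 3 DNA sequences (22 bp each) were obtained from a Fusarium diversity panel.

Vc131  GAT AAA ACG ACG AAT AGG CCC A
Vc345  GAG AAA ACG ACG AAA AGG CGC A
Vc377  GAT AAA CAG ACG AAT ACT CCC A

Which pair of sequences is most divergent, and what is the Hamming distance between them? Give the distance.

Pairwise Hamming distances:
  Vc131 vs Vc345: 3
  Vc131 vs Vc377: 4
  Vc345 vs Vc377: 7
The largest is 7, between Vc345 and Vc377.

7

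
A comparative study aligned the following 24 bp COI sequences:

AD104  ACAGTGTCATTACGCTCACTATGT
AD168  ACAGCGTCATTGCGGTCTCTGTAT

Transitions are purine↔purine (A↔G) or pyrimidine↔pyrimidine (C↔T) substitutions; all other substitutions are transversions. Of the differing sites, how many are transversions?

Differing sites — 5:T/C (Ti); 12:A/G (Ti); 15:C/G (Tv); 18:A/T (Tv); 21:A/G (Ti); 23:G/A (Ti).
Of the 6 differences, 4 transitions and 2 transversions, so the answer is 2.

2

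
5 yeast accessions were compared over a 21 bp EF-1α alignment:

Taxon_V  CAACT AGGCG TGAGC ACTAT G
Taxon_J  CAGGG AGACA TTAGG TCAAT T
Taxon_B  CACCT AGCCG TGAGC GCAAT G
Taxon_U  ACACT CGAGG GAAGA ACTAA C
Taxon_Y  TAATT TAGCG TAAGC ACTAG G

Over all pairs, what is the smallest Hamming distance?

Pairwise Hamming distances:
  Taxon_V vs Taxon_J: 10
  Taxon_V vs Taxon_B: 4
  Taxon_V vs Taxon_U: 10
  Taxon_V vs Taxon_Y: 6
  Taxon_J vs Taxon_B: 9
  Taxon_J vs Taxon_U: 15
  Taxon_J vs Taxon_Y: 14
  Taxon_B vs Taxon_U: 13
  Taxon_B vs Taxon_Y: 10
  Taxon_U vs Taxon_Y: 11
The smallest is 4, between Taxon_V and Taxon_B.

4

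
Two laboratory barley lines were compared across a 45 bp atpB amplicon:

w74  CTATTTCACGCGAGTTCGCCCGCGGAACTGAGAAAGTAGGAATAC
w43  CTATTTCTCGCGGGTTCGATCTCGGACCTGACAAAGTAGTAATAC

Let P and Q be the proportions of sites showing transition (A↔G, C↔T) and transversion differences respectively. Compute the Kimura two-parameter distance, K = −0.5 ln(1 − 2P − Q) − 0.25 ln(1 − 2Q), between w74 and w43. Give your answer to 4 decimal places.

Mismatches occur at site 8 (A→T, transversion), site 13 (A→G, transition), site 19 (C→A, transversion), site 20 (C→T, transition), site 22 (G→T, transversion), site 27 (A→C, transversion), site 32 (G→C, transversion), site 40 (G→T, transversion).
Of the 8 differences, 2 transitions and 6 transversions over 45 sites: P = 2/45 = 0.044444, Q = 6/45 = 0.133333.
d = −0.5·ln(0.777779) − 0.25·ln(0.733334) = −0.5·(-0.251313) − 0.25·(-0.310154) = 0.2032.

0.2032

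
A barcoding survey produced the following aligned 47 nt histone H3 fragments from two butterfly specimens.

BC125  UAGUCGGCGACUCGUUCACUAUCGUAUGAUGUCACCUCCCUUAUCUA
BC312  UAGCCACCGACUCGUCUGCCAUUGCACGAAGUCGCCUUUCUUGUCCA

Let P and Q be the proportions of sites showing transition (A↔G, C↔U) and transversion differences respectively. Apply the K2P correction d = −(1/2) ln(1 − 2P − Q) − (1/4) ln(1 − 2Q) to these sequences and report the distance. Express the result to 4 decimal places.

0.5307

The sequences differ at positions 4 (U/C, transition), 6 (G/A, transition), 7 (G/C, transversion), 16 (U/C, transition), 17 (C/U, transition), 18 (A/G, transition), 20 (U/C, transition), 23 (C/U, transition), 25 (U/C, transition), 27 (U/C, transition), 30 (U/A, transversion), 34 (A/G, transition), 38 (C/U, transition), 39 (C/U, transition), 43 (A/G, transition), 46 (U/C, transition).
Of the 16 differences, 14 transitions and 2 transversions over 47 sites: P = 14/47 = 0.297872, Q = 2/47 = 0.042553.
d = −0.5·ln(0.361703) − 0.25·ln(0.914894) = −0.5·(-1.016932) − 0.25·(-0.088947) = 0.5307.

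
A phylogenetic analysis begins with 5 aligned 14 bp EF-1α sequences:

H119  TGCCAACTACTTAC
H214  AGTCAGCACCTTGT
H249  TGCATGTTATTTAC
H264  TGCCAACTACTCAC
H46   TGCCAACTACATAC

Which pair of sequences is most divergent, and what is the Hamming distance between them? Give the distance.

Pairwise Hamming distances:
  H119 vs H214: 7
  H119 vs H249: 5
  H119 vs H264: 1
  H119 vs H46: 1
  H214 vs H249: 10
  H214 vs H264: 8
  H214 vs H46: 8
  H249 vs H264: 6
  H249 vs H46: 6
  H264 vs H46: 2
The largest is 10, between H214 and H249.

10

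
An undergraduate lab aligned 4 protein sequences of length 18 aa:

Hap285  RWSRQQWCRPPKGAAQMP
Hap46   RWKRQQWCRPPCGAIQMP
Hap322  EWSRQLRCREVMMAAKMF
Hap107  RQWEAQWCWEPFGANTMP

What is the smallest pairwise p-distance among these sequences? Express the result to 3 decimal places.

0.167

Pairwise Hamming distances:
  Hap285 vs Hap46: 3
  Hap285 vs Hap322: 9
  Hap285 vs Hap107: 9
  Hap46 vs Hap322: 11
  Hap46 vs Hap107: 9
  Hap322 vs Hap107: 14
The smallest is 3 mismatches, between Hap285 and Hap46; p = 3/18 = 0.167.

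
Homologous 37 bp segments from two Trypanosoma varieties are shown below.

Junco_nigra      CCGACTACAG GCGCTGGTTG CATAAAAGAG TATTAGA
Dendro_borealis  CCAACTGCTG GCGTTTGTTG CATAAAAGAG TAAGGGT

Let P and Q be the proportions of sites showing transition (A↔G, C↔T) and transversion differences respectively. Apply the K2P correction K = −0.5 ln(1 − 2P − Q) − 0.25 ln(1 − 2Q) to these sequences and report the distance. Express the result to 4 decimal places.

Differing sites — 3:G/A (Ti); 7:A/G (Ti); 9:A/T (Tv); 14:C/T (Ti); 16:G/T (Tv); 33:T/A (Tv); 34:T/G (Tv); 35:A/G (Ti); 37:A/T (Tv).
Of the 9 differences, 4 transitions and 5 transversions over 37 sites: P = 4/37 = 0.108108, Q = 5/37 = 0.135135.
d = −0.5·ln(0.648649) − 0.25·ln(0.729730) = −0.5·(-0.432864) − 0.25·(-0.315081) = 0.2952.

0.2952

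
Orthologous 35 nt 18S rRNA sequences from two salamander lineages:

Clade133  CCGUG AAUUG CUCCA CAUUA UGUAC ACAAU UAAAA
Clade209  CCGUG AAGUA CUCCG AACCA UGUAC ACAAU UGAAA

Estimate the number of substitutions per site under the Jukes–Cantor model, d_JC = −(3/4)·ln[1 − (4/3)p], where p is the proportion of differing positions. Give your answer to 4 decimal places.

0.2326

Mismatches occur at site 8 (U/G), site 10 (G/A), site 15 (A/G), site 16 (C/A), site 18 (U/C), site 19 (U/C), site 32 (A/G).
p = 7/35 = 0.200000.
d = −0.75 · ln(1 − (4/3)·0.200000) = −0.75 · ln(0.733333) = −0.75 · (-0.310155) = 0.2326.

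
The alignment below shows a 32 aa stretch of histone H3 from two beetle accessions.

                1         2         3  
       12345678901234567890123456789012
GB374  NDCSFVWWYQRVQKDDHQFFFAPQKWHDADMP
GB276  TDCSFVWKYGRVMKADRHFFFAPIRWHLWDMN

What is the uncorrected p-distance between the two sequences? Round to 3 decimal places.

0.375

Differing sites — 1:N/T; 8:W/K; 10:Q/G; 13:Q/M; 15:D/A; 17:H/R; 18:Q/H; 24:Q/I; 25:K/R; 28:D/L; 29:A/W; 32:P/N.
There are 12 differences over 32 sites, so p = 12/32 = 0.375.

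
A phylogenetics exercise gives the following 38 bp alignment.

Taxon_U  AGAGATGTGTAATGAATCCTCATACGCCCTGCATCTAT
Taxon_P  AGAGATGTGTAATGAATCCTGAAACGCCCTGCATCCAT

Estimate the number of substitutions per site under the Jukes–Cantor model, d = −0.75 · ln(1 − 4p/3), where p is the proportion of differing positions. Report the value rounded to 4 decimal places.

0.0834

The sequences differ at positions 21 (C/G), 23 (T/A), 36 (T/C).
p = 3/38 = 0.078947.
d = −0.75 · ln(1 − (4/3)·0.078947) = −0.75 · ln(0.894737) = −0.75 · (-0.111225) = 0.0834.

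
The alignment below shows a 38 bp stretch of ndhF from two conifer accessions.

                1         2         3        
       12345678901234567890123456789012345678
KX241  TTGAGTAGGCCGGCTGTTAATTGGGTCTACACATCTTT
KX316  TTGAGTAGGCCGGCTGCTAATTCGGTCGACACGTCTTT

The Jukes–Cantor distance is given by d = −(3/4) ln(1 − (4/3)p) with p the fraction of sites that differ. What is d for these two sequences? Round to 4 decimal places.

0.1134

Mismatches occur at site 17 (T→C), site 23 (G→C), site 28 (T→G), site 33 (A→G).
p = 4/38 = 0.105263.
d = −0.75 · ln(1 − (4/3)·0.105263) = −0.75 · ln(0.859649) = −0.75 · (-0.151231) = 0.1134.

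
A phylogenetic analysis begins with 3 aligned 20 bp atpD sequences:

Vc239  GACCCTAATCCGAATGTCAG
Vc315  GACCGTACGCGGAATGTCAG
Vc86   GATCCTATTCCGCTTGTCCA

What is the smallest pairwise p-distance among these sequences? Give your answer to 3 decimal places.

0.200

Pairwise Hamming distances:
  Vc239 vs Vc315: 4
  Vc239 vs Vc86: 6
  Vc315 vs Vc86: 9
The smallest is 4 mismatches, between Vc239 and Vc315; p = 4/20 = 0.200.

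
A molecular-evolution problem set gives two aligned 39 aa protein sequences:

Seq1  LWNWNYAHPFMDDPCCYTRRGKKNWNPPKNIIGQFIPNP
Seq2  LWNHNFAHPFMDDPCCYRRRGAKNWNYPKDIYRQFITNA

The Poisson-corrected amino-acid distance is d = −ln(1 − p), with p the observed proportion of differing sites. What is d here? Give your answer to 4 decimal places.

0.2963

Mismatches occur at site 4 (W/H), site 6 (Y/F), site 18 (T/R), site 22 (K/A), site 27 (P/Y), site 30 (N/D), site 32 (I/Y), site 33 (G/R), site 37 (P/T), site 39 (P/A).
p = 10/39 = 0.256410.
d = −ln(1 − 0.256410) = −ln(0.743590) = 0.2963.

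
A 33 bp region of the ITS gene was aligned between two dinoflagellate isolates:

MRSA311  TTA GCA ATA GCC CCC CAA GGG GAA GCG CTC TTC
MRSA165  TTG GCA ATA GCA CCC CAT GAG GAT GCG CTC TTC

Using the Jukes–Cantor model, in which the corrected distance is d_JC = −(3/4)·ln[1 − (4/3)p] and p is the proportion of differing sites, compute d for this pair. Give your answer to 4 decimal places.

0.1693

Mismatches occur at site 3 (A→G), site 12 (C→A), site 18 (A→T), site 20 (G→A), site 24 (A→T).
p = 5/33 = 0.151515.
d = −0.75 · ln(1 − (4/3)·0.151515) = −0.75 · ln(0.797980) = −0.75 · (-0.225672) = 0.1693.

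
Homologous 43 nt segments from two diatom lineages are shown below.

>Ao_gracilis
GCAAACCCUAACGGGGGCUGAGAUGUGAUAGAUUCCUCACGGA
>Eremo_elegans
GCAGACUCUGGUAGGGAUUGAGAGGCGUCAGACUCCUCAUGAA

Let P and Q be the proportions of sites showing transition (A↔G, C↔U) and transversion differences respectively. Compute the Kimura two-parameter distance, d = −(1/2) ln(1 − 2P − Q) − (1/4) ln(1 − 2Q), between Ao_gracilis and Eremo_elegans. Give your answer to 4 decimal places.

0.5510

The sequences differ at positions 4 (A/G, transition), 7 (C/U, transition), 10 (A/G, transition), 11 (A/G, transition), 12 (C/U, transition), 13 (G/A, transition), 17 (G/A, transition), 18 (C/U, transition), 24 (U/G, transversion), 26 (U/C, transition), 28 (A/U, transversion), 29 (U/C, transition), 33 (U/C, transition), 40 (C/U, transition), 42 (G/A, transition).
Of the 15 differences, 13 transitions and 2 transversions over 43 sites: P = 13/43 = 0.302326, Q = 2/43 = 0.046512.
d = −0.5·ln(0.348836) − 0.25·ln(0.906976) = −0.5·(-1.053153) − 0.25·(-0.097639) = 0.5510.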